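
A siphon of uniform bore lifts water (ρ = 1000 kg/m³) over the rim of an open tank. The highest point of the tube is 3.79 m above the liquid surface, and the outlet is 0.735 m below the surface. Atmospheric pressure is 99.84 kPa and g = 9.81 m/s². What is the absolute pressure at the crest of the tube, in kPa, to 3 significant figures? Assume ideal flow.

From the surface to the outlet (both open to atmosphere, surface at rest): v = √(2g·h_out) = √(2·9.81·0.735) = 3.80 m/s.
Continuity keeps v the same throughout the tube; from surface to crest, P_atm + 0 = P_top + ½ρv² + ρg·h_top.
P_top = 99840 − ½·1000·3.80² − 1000·9.81·3.79 = 55400 Pa.

P_top ≈ 55.4 kPa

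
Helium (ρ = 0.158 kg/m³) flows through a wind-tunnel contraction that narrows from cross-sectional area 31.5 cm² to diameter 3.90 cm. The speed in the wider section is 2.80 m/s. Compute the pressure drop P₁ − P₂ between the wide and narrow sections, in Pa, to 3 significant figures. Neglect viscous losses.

Mass conservation (A₁v₁ = A₂v₂) gives v₂ = 2.80 × 31.5/11.9 = 7.38 m/s.
The pipe is horizontal, so Bernoulli reduces to P₁ + ½ρv₁² = P₂ + ½ρv₂².
P₁ − P₂ = ½·0.158·(7.38² − 2.80²) = ½·0.158·46.7 = 3.69 Pa.

ΔP ≈ 3.69 Pa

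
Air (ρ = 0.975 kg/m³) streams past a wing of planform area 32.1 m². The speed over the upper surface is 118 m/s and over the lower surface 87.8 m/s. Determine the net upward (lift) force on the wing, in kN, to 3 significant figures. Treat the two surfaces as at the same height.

F = 97.3 kN

From P + ½ρv² = const at equal height, P_low − P_up = ½ρ(v_up² − v_low²).
ΔP = ½·0.975·(118² − 87.8²) = 3030 Pa.
Lift = ΔP · A = 3030 × 32.1 = 97300 N.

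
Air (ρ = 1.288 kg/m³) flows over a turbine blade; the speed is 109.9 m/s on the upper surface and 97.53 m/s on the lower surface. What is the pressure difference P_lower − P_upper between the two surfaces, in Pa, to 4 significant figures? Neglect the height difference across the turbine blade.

The pressure is lower where the speed is higher: ΔP = ½ρ(v_up² − v_low²).
ΔP = ½·1.288·(109.9² − 97.53²) = 1652 Pa.

ΔP = 1652 Pa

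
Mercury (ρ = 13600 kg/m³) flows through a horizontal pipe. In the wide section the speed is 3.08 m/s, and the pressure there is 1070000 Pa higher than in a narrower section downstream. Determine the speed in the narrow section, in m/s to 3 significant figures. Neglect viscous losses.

12.9 m/s

Horizontal Bernoulli: P₁ + ½ρv₁² = P₂ + ½ρv₂², so v₂² = v₁² + 2(P₁ − P₂)/ρ.
v₂ = √(3.08² + 2·1070000/13600) = √(9.49 + 157) = 12.9 m/s.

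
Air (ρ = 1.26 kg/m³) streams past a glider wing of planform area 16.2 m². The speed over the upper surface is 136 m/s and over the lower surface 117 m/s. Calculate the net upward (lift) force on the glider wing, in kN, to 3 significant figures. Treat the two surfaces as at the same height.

With equal heights on the two surfaces, Bernoulli gives P_lower − P_upper = ½ρ(v_upper² − v_lower²).
ΔP = ½·1.26·(136² − 117²) = 3030 Pa.
Lift = ΔP · A = 3030 × 16.2 = 49100 N.

F = 49.1 kN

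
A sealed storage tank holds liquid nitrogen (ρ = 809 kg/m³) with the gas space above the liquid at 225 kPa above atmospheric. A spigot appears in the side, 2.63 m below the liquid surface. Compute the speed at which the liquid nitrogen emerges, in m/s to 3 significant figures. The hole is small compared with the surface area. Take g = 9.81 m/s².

v ≈ 24.7 m/s

Take point 1 at the surface (v₁ ≈ 0) and point 2 at the hole (at atmospheric pressure). Bernoulli: P₁ + ρg h = P_atm + ½ρv₂².
With P₁ − P_atm = 225000 Pa, v₂ = √(2gh + 2ΔP/ρ) = √(2·9.81·2.63 + 2·225000/809) = 24.7 m/s.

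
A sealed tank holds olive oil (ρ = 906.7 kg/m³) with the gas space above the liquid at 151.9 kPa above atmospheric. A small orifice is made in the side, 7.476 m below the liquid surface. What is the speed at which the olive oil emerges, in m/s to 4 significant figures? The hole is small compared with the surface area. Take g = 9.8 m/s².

Take point 1 at the surface (v₁ ≈ 0) and point 2 at the hole (at atmospheric pressure). Bernoulli: P₁ + ρg h = P_atm + ½ρv₂².
With P₁ − P_atm = 151900 Pa, v₂ = √(2gh + 2ΔP/ρ) = √(2·9.8·7.476 + 2·151900/906.7) = 21.95 m/s.

v ≈ 21.95 m/s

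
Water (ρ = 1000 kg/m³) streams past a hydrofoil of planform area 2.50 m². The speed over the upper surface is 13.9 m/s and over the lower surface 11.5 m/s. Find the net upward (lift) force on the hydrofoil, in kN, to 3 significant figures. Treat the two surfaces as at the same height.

F ≈ 76.2 kN

The faster flow above has the lower pressure; Bernoulli (same height) gives ΔP = ½ρ(v_up² − v_low²).
ΔP = ½·1000·(13.9² − 11.5²) = 30500 Pa.
Lift = ΔP · A = 30500 × 2.50 = 76200 N.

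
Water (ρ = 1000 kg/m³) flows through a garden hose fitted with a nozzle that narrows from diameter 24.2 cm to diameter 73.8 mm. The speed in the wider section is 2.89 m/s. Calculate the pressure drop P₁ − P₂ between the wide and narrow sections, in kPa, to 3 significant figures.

ΔP ≈ 479 kPa

By continuity, v₂ = v₁·A₁/A₂ = 2.89·(460/42.8) = 31.1 m/s.
With no height change, Bernoulli's equation is P₁ + ½ρv₁² = P₂ + ½ρv₂².
P₁ − P₂ = ½·1000·(31.1² − 2.89²) = ½·1000·957 = 479000 Pa.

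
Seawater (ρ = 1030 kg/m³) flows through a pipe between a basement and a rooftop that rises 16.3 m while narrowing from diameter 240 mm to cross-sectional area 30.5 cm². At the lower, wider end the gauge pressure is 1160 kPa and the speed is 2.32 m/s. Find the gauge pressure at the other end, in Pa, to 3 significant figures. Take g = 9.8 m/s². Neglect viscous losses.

By continuity, v₂ = v₁·A₁/A₂ = 2.32·(452/30.5) = 34.4 m/s.
Bernoulli: P₁ + ½ρv₁² + ρg h₁ = P₂ + ½ρv₂² + ρg h₂, so P₂ = P₁ + ½ρ(v₁² − v₂²) − ρg(h₂ − h₁).
P₂ = 1160000 + ½·1030·(2.32² − 34.4²) − 1030·9.8·(+16.3) = 1160000 + (-607000) − (165000) = 388000 Pa.

P₂ ≈ 388000 Pa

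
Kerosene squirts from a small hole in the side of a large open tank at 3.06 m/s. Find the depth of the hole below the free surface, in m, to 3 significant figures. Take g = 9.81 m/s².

Torricelli: v = √(2gh), so h = v²/(2g).
h = 3.06²/(2·9.81) = 9.36/19.62 = 0.477 m.

h ≈ 0.477 m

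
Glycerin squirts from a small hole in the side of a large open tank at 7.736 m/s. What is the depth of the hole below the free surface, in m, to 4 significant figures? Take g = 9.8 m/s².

For a small hole in a large open tank, ½v² = gh, giving h = v²/(2g).
h = 7.736²/(2·9.8) = 59.85/19.60 = 3.053 m.

3.053 m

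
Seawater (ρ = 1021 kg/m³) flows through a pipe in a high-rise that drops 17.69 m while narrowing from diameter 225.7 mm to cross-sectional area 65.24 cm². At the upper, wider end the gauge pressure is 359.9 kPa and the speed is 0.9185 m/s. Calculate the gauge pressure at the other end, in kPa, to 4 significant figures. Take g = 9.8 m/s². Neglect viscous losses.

521.1 kPa

Continuity gives A₁v₁ = A₂v₂, so v₂ = (400.1 cm²)/(65.24 cm²) × 0.9185 m/s = 5.633 m/s.
Bernoulli: P₁ + ½ρv₁² + ρg h₁ = P₂ + ½ρv₂² + ρg h₂, so P₂ = P₁ + ½ρ(v₁² − v₂²) − ρg(h₂ − h₁).
P₂ = 359900 + ½·1021·(0.9185² − 5.633²) − 1021·9.8·(−17.69) = 359900 + (-15770) − (-177000) = 521100 Pa.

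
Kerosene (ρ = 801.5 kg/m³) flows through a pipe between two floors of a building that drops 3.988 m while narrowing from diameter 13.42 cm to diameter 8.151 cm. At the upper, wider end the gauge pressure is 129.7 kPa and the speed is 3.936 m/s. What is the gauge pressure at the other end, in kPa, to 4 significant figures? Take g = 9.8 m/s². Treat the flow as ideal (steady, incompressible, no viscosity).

The volume flow rate is constant, so v₂ = (A₁/A₂)v₁ = (141.4/52.18)·3.936 = 10.67 m/s.
Energy conservation along the streamline gives P₂ = P₁ − ½ρ(v₂² − v₁²) − ρg(h₂ − h₁).
P₂ = 129700 + ½·801.5·(3.936² − 10.67²) − 801.5·9.8·(−3.988) = 129700 + (-39410) − (-31320) = 121600 Pa.

P₂ = 121.6 kPa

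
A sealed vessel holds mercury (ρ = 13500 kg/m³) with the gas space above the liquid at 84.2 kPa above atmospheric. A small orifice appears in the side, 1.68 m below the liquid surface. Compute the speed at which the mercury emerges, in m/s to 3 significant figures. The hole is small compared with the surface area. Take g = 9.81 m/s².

v ≈ 6.74 m/s

Take point 1 at the surface (v₁ ≈ 0) and point 2 at the hole (at atmospheric pressure). Bernoulli: P₁ + ρg h = P_atm + ½ρv₂².
With P₁ − P_atm = 84200 Pa, v₂ = √(2gh + 2ΔP/ρ) = √(2·9.81·1.68 + 2·84200/13500) = 6.74 m/s.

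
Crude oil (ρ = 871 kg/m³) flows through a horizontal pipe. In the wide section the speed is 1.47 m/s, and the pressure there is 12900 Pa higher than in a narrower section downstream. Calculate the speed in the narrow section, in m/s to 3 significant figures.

v₂ = 5.64 m/s

Horizontal Bernoulli: P₁ + ½ρv₁² = P₂ + ½ρv₂², so v₂² = v₁² + 2(P₁ − P₂)/ρ.
v₂ = √(1.47² + 2·12900/871) = √(2.16 + 29.6) = 5.64 m/s.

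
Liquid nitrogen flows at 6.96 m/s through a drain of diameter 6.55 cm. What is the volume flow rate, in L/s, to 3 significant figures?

Q = A·v = 0.00337 m² × 6.96 m/s = 0.0235 m³/s.
Converting: 0.0235 m³/s × 1000 = 23.5 L/s.

Q = 23.5 L/s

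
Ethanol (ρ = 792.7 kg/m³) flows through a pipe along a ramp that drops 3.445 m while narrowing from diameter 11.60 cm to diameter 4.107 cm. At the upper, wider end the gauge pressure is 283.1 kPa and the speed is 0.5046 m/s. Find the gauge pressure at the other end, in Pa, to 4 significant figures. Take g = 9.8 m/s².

P₂ ≈ 303500 Pa

Mass conservation (A₁v₁ = A₂v₂) gives v₂ = 0.5046 × 105.7/13.25 = 4.025 m/s.
Applying Bernoulli between the two ends and solving for P₂: P₂ = P₁ + ½ρ(v₁² − v₂²) − ρgΔh.
P₂ = 283100 + ½·792.7·(0.5046² − 4.025²) − 792.7·9.8·(−3.445) = 283100 + (-6322) − (-26760) = 303500 Pa.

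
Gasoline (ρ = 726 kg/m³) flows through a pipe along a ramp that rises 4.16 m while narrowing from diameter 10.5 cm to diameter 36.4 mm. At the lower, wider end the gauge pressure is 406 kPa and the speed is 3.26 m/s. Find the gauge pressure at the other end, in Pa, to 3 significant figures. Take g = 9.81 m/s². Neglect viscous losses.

P₂ ≈ 113000 Pa

Continuity gives A₁v₁ = A₂v₂, so v₂ = (86.6 cm²)/(10.4 cm²) × 3.26 m/s = 27.1 m/s.
Applying Bernoulli between the two ends and solving for P₂: P₂ = P₁ + ½ρ(v₁² − v₂²) − ρgΔh.
P₂ = 406000 + ½·726·(3.26² − 27.1²) − 726·9.81·(+4.16) = 406000 + (-263000) − (29600) = 113000 Pa.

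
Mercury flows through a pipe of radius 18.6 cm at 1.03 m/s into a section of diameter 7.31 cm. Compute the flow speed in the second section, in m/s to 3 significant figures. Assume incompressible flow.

v₂ ≈ 26.7 m/s

Continuity gives A₁v₁ = A₂v₂, so v₂ = (1090 cm²)/(42.0 cm²) × 1.03 m/s = 26.7 m/s.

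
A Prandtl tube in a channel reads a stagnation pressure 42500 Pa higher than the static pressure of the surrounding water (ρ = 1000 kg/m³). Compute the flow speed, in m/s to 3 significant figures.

v = 9.22 m/s

The dynamic pressure equals the rise in static pressure at the stagnation point: ΔP = ½ρv².
v = √(2ΔP/ρ) = √(2·42500/1000) = 9.22 m/s.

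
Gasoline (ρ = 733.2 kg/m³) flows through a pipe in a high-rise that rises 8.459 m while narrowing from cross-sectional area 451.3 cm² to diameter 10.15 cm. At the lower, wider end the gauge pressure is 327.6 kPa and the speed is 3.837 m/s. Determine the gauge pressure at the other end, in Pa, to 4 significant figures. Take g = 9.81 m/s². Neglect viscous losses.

P₂ ≈ 104200 Pa

The volume flow rate is constant, so v₂ = (A₁/A₂)v₁ = (451.3/80.91)·3.837 = 21.40 m/s.
Applying Bernoulli between the two ends and solving for P₂: P₂ = P₁ + ½ρ(v₁² − v₂²) − ρgΔh.
P₂ = 327600 + ½·733.2·(3.837² − 21.40²) − 733.2·9.81·(+8.459) = 327600 + (-162500) − (60840) = 104200 Pa.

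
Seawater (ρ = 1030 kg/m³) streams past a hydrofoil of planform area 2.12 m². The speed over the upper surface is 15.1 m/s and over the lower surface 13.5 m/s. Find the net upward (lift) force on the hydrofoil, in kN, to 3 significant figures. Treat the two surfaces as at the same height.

The faster flow above has the lower pressure; Bernoulli (same height) gives ΔP = ½ρ(v_up² − v_low²).
ΔP = ½·1030·(15.1² − 13.5²) = 23600 Pa.
Lift = ΔP · A = 23600 × 2.12 = 50000 N.

50.0 kN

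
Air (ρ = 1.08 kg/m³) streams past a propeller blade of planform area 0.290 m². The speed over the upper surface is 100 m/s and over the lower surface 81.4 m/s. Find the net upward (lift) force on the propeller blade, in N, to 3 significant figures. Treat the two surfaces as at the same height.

The faster flow above has the lower pressure; Bernoulli (same height) gives ΔP = ½ρ(v_up² − v_low²).
ΔP = ½·1.08·(100² − 81.4²) = 1820 Pa.
Lift = ΔP · A = 1820 × 0.290 = 528 N.

F = 528 N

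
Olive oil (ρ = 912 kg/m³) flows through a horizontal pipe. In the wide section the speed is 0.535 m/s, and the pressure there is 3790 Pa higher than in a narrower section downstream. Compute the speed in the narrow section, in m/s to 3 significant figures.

v₂ ≈ 2.93 m/s

With h₁ = h₂, rearranging Bernoulli gives v₂ = √(v₁² + 2ΔP/ρ).
v₂ = √(0.535² + 2·3790/912) = √(0.286 + 8.31) = 2.93 m/s.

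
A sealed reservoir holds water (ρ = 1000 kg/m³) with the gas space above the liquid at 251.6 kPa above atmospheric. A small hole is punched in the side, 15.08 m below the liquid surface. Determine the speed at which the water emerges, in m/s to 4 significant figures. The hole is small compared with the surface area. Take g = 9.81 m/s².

Take point 1 at the surface (v₁ ≈ 0) and point 2 at the hole (at atmospheric pressure). Bernoulli: P₁ + ρg h = P_atm + ½ρv₂².
With P₁ − P_atm = 251600 Pa, v₂ = √(2gh + 2ΔP/ρ) = √(2·9.81·15.08 + 2·251600/1000) = 28.27 m/s.

v = 28.27 m/s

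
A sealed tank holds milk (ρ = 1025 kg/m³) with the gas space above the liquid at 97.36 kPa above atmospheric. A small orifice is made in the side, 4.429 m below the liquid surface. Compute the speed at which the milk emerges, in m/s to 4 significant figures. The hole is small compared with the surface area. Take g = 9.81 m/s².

16.64 m/s

Take point 1 at the surface (v₁ ≈ 0) and point 2 at the hole (at atmospheric pressure). Bernoulli: P₁ + ρg h = P_atm + ½ρv₂².
With P₁ − P_atm = 97360 Pa, v₂ = √(2gh + 2ΔP/ρ) = √(2·9.81·4.429 + 2·97360/1025) = 16.64 m/s.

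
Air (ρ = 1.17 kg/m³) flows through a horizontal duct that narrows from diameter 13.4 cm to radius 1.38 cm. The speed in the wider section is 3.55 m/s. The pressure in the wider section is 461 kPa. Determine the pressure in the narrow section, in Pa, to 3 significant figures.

Mass conservation (A₁v₁ = A₂v₂) gives v₂ = 3.55 × 141/5.98 = 83.7 m/s.
With no height change, Bernoulli's equation is P₁ + ½ρv₁² = P₂ + ½ρv₂².
P₂ = P₁ − ½ρ(v₂² − v₁²) = 461000 − ½·1.17·(83.7² − 3.55²) = 461000 − 4090 = 457000 Pa.

P₂ ≈ 457000 Pa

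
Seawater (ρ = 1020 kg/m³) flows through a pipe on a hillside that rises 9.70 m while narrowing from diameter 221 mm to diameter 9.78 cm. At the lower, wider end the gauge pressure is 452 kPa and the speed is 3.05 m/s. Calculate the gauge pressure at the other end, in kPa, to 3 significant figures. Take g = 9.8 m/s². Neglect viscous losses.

P₂ = 236 kPa

Continuity gives A₁v₁ = A₂v₂, so v₂ = (384 cm²)/(75.1 cm²) × 3.05 m/s = 15.6 m/s.
Energy conservation along the streamline gives P₂ = P₁ − ½ρ(v₂² − v₁²) − ρg(h₂ − h₁).
P₂ = 452000 + ½·1020·(3.05² − 15.6²) − 1020·9.8·(+9.70) = 452000 + (-119000) − (97000) = 236000 Pa.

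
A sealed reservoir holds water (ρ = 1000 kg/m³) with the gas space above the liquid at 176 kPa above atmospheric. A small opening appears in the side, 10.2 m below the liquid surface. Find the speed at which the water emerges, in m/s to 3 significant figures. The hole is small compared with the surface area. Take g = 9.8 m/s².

v ≈ 23.5 m/s

Take point 1 at the surface (v₁ ≈ 0) and point 2 at the hole (at atmospheric pressure). Bernoulli: P₁ + ρg h = P_atm + ½ρv₂².
With P₁ − P_atm = 176000 Pa, v₂ = √(2gh + 2ΔP/ρ) = √(2·9.8·10.2 + 2·176000/1000) = 23.5 m/s.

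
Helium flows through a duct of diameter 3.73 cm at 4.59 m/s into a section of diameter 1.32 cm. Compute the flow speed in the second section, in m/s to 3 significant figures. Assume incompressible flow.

v₂ ≈ 36.7 m/s

By continuity, v₂ = v₁·A₁/A₂ = 4.59·(10.9/1.37) = 36.7 m/s.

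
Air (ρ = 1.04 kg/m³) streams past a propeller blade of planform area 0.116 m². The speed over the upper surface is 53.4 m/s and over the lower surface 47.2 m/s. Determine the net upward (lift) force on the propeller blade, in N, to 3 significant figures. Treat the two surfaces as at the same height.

From P + ½ρv² = const at equal height, P_low − P_up = ½ρ(v_up² − v_low²).
ΔP = ½·1.04·(53.4² − 47.2²) = 324 Pa.
Lift = ΔP · A = 324 × 0.116 = 37.6 N.

37.6 N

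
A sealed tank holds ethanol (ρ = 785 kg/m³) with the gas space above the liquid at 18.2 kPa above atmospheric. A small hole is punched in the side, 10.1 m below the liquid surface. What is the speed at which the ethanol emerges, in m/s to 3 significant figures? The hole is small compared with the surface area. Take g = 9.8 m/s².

v = 15.6 m/s

Take point 1 at the surface (v₁ ≈ 0) and point 2 at the hole (at atmospheric pressure). Bernoulli: P₁ + ρg h = P_atm + ½ρv₂².
With P₁ − P_atm = 18200 Pa, v₂ = √(2gh + 2ΔP/ρ) = √(2·9.8·10.1 + 2·18200/785) = 15.6 m/s.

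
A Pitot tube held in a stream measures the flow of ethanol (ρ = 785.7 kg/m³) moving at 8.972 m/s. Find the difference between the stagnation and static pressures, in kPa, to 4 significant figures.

ΔP ≈ 31.62 kPa

Bernoulli between the free stream and the stagnation point: ½ρv² = P_stag − P_static.
ΔP = ½·785.7·8.972² = 31620 Pa.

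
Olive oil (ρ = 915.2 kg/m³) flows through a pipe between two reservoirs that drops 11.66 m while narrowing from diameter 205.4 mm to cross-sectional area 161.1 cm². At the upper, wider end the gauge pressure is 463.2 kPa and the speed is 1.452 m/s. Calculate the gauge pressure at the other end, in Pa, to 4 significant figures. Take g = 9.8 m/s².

P₂ = 564700 Pa

The volume flow rate is constant, so v₂ = (A₁/A₂)v₁ = (331.4/161.1)·1.452 = 2.986 m/s.
Applying Bernoulli between the two ends and solving for P₂: P₂ = P₁ + ½ρ(v₁² − v₂²) − ρgΔh.
P₂ = 463200 + ½·915.2·(1.452² − 2.986²) − 915.2·9.8·(−11.66) = 463200 + (-3117) − (-104600) = 564700 Pa.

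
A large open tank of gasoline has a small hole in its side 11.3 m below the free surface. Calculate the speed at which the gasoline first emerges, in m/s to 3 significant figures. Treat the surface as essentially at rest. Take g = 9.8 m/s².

The surface is effectively still and both ends are open, so ½v² = gh and v = √(2·9.8·11.3) = 14.9 m/s.

v = 14.9 m/s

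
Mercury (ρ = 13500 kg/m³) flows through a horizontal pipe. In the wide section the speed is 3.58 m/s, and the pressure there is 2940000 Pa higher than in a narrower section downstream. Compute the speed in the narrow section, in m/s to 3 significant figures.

v₂ = 21.2 m/s

Horizontal Bernoulli: P₁ + ½ρv₁² = P₂ + ½ρv₂², so v₂² = v₁² + 2(P₁ − P₂)/ρ.
v₂ = √(3.58² + 2·2940000/13500) = √(12.8 + 436) = 21.2 m/s.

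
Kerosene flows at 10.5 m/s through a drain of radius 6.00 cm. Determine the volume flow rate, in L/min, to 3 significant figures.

Q = A·v = 0.0113 m² × 10.5 m/s = 0.119 m³/s.
Converting: 0.119 m³/s × 60000 = 7130 L/min.

Q = 7130 L/min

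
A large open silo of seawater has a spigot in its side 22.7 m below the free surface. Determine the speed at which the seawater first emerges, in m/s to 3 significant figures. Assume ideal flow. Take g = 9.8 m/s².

v ≈ 21.1 m/s

Bernoulli from surface to hole (P equal, v_surface ≈ 0): v = √(2gh) = √(2×9.8×22.7) = 21.1 m/s.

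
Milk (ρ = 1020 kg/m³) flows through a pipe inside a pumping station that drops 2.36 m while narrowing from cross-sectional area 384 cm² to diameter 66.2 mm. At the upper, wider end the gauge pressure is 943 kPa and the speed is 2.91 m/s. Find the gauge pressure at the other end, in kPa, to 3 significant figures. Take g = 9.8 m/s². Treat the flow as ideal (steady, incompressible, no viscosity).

Continuity gives A₁v₁ = A₂v₂, so v₂ = (384 cm²)/(34.4 cm²) × 2.91 m/s = 32.5 m/s.
Energy conservation along the streamline gives P₂ = P₁ − ½ρ(v₂² − v₁²) − ρg(h₂ − h₁).
P₂ = 943000 + ½·1020·(2.91² − 32.5²) − 1020·9.8·(−2.36) = 943000 + (-533000) − (-23600) = 433000 Pa.

P₂ ≈ 433 kPa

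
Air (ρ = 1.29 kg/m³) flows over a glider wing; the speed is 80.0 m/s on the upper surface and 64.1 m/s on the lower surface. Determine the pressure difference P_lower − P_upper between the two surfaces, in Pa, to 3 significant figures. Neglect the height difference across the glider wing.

With negligible Δh, P + ½ρv² is constant, so P_low − P_up = ½ρ(v_up² − v_low²).
ΔP = ½·1.29·(80.0² − 64.1²) = 1480 Pa.

ΔP ≈ 1480 Pa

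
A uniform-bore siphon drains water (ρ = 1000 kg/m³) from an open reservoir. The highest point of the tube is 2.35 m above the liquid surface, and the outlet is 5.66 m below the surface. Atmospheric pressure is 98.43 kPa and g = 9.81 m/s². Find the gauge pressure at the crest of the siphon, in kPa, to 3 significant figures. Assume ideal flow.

Bernoulli surface→outlet gives ½v² = g·h_out, so v = √(2·9.81·5.66) = 10.5 m/s.
Continuity keeps v the same throughout the tube; from surface to crest, P_atm + 0 = P_top + ½ρv² + ρg·h_top.
P_top = 98430 − ½·1000·10.5² − 1000·9.81·2.35 = 19900 Pa. So P_gauge = P_top − P_atm = -78600 Pa.

P_gauge = -78.6 kPa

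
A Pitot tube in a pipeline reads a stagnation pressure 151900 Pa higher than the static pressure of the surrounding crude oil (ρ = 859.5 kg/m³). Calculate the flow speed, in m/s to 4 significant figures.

v ≈ 18.80 m/s

At the stagnation point the flow is brought to rest, so Bernoulli gives P_stag − P_static = ½ρv².
v = √(2ΔP/ρ) = √(2·151900/859.5) = 18.80 m/s.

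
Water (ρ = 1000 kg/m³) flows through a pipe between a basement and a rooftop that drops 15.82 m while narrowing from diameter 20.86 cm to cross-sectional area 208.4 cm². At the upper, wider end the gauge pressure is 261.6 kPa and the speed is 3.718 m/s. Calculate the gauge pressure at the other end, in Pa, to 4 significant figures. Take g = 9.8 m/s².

Mass conservation (A₁v₁ = A₂v₂) gives v₂ = 3.718 × 341.8/208.4 = 6.097 m/s.
Energy conservation along the streamline gives P₂ = P₁ − ½ρ(v₂² − v₁²) − ρg(h₂ − h₁).
P₂ = 261600 + ½·1000·(3.718² − 6.097²) − 1000·9.8·(−15.82) = 261600 + (-11680) − (-155000) = 405000 Pa.

405000 Pa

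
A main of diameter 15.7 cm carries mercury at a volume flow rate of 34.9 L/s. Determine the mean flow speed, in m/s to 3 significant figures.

Q = 34.9 L/s = 0.0349 m³/s.
v = Q/A = 0.0349 / 0.0194 = 1.80 m/s.

v ≈ 1.80 m/s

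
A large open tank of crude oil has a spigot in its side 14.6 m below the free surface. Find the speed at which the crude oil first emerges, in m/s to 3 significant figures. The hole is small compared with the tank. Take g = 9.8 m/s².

v = 16.9 m/s

Bernoulli from surface to hole (P equal, v_surface ≈ 0): v = √(2gh) = √(2×9.8×14.6) = 16.9 m/s.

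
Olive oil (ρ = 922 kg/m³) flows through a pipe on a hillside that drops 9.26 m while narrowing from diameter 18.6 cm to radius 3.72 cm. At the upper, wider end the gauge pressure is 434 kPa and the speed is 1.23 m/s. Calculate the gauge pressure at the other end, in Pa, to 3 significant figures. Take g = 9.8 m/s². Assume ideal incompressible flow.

P₂ = 491000 Pa

By continuity, v₂ = v₁·A₁/A₂ = 1.23·(272/43.5) = 7.69 m/s.
Bernoulli: P₁ + ½ρv₁² + ρg h₁ = P₂ + ½ρv₂² + ρg h₂, so P₂ = P₁ + ½ρ(v₁² − v₂²) − ρg(h₂ − h₁).
P₂ = 434000 + ½·922·(1.23² − 7.69²) − 922·9.8·(−9.26) = 434000 + (-26500) − (-83700) = 491000 Pa.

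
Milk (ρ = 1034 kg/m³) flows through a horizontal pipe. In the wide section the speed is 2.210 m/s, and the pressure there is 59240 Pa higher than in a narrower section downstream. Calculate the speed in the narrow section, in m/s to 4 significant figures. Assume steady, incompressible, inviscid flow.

v₂ ≈ 10.93 m/s

Along the level pipe P + ½ρv² is conserved, hence v₂² = v₁² + 2(P₁ − P₂)/ρ.
v₂ = √(2.210² + 2·59240/1034) = √(4.884 + 114.6) = 10.93 m/s.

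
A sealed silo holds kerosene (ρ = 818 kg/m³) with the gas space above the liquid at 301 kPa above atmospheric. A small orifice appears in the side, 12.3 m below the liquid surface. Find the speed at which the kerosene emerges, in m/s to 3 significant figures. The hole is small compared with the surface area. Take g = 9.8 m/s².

Take point 1 at the surface (v₁ ≈ 0) and point 2 at the hole (at atmospheric pressure). Bernoulli: P₁ + ρg h = P_atm + ½ρv₂².
With P₁ − P_atm = 301000 Pa, v₂ = √(2gh + 2ΔP/ρ) = √(2·9.8·12.3 + 2·301000/818) = 31.3 m/s.

v = 31.3 m/s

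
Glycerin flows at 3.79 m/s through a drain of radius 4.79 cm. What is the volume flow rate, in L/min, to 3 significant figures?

Q ≈ 1640 L/min

Q = A·v = 0.00721 m² × 3.79 m/s = 0.0273 m³/s.
Converting: 0.0273 m³/s × 60000 = 1640 L/min.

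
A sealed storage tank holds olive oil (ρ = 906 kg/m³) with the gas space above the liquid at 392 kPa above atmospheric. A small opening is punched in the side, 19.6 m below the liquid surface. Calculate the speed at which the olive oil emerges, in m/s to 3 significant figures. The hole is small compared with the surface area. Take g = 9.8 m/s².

Take point 1 at the surface (v₁ ≈ 0) and point 2 at the hole (at atmospheric pressure). Bernoulli: P₁ + ρg h = P_atm + ½ρv₂².
With P₁ − P_atm = 392000 Pa, v₂ = √(2gh + 2ΔP/ρ) = √(2·9.8·19.6 + 2·392000/906) = 35.3 m/s.

v ≈ 35.3 m/s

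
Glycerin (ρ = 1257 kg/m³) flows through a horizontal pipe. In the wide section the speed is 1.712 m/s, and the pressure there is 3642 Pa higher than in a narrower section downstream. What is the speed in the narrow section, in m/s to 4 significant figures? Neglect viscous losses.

Horizontal Bernoulli: P₁ + ½ρv₁² = P₂ + ½ρv₂², so v₂² = v₁² + 2(P₁ − P₂)/ρ.
v₂ = √(1.712² + 2·3642/1257) = √(2.931 + 5.795) = 2.954 m/s.

v₂ ≈ 2.954 m/s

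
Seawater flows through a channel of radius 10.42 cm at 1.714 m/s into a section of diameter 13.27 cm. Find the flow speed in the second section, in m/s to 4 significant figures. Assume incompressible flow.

Continuity gives A₁v₁ = A₂v₂, so v₂ = (341.1 cm²)/(138.3 cm²) × 1.714 m/s = 4.227 m/s.

4.227 m/s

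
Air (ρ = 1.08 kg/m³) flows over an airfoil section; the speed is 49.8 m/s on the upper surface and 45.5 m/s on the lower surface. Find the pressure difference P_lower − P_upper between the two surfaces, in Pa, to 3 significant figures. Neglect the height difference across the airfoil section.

With negligible Δh, P + ½ρv² is constant, so P_low − P_up = ½ρ(v_up² − v_low²).
ΔP = ½·1.08·(49.8² − 45.5²) = 221 Pa.

ΔP = 221 Pa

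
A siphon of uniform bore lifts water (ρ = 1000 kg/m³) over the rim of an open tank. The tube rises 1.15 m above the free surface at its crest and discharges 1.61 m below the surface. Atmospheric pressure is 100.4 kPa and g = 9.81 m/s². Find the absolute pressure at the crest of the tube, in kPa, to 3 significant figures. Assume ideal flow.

Bernoulli surface→outlet gives ½v² = g·h_out, so v = √(2·9.81·1.61) = 5.62 m/s.
Continuity keeps v the same throughout the tube; from surface to crest, P_atm + 0 = P_top + ½ρv² + ρg·h_top.
P_top = 100400 − ½·1000·5.62² − 1000·9.81·1.15 = 73300 Pa.

P_top = 73.3 kPa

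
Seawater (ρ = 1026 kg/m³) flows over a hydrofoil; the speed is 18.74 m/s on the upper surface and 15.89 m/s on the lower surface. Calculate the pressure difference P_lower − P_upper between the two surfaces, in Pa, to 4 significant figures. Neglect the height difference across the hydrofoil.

Bernoulli (same height): P_lower − P_upper = ½ρ(v_upper² − v_lower²).
ΔP = ½·1026·(18.74² − 15.89²) = 50630 Pa.

ΔP = 50630 Pa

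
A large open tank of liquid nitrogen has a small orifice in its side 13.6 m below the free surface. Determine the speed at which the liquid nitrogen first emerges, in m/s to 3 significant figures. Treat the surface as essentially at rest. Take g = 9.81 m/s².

Bernoulli from surface to hole (P equal, v_surface ≈ 0): v = √(2gh) = √(2×9.81×13.6) = 16.3 m/s.

16.3 m/s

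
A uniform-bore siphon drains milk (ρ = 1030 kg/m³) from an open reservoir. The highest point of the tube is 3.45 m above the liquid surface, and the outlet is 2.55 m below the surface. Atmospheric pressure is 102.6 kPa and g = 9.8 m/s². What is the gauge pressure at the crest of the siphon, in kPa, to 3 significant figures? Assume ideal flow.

Bernoulli surface→outlet gives ½v² = g·h_out, so v = √(2·9.8·2.55) = 7.07 m/s.
With constant cross-section the crest speed equals v; applying Bernoulli from the surface up to the crest, P_top = P_atm − ½ρv² − ρg·h_top.
P_top = 102600 − ½·1030·7.07² − 1030·9.8·3.45 = 42000 Pa. So P_gauge = P_top − P_atm = -60600 Pa.

P_gauge ≈ -60.6 kPa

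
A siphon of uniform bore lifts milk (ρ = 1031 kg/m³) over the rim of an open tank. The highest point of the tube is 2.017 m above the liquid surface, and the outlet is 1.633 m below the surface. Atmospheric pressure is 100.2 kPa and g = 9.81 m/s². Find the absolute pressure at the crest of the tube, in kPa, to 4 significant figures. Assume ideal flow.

P_top = 63.28 kPa

The outlet speed comes from Torricelli: v = √(2g·1.633) = 5.660 m/s.
The bore is uniform, so the speed at the crest is the same v. Bernoulli surface→crest: P_atm = P_top + ½ρv² + ρg·h_top.
P_top = 100200 − ½·1031·5.660² − 1031·9.81·2.017 = 63280 Pa.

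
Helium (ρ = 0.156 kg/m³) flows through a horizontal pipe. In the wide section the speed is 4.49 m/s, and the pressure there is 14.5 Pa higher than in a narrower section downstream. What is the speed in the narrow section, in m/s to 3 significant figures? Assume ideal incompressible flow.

Horizontal Bernoulli: P₁ + ½ρv₁² = P₂ + ½ρv₂², so v₂² = v₁² + 2(P₁ − P₂)/ρ.
v₂ = √(4.49² + 2·14.5/0.156) = √(20.2 + 186) = 14.4 m/s.

v₂ ≈ 14.4 m/s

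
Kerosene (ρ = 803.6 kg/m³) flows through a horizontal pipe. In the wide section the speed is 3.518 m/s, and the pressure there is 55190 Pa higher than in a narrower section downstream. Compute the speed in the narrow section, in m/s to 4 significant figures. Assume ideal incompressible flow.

With h₁ = h₂, rearranging Bernoulli gives v₂ = √(v₁² + 2ΔP/ρ).
v₂ = √(3.518² + 2·55190/803.6) = √(12.38 + 137.4) = 12.24 m/s.

v₂ ≈ 12.24 m/s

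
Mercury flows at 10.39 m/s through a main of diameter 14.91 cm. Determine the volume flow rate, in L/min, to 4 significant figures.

Q = A·v = 0.01746 m² × 10.39 m/s = 0.1814 m³/s.
Converting: 0.1814 m³/s × 60000 = 10880 L/min.

10880 L/min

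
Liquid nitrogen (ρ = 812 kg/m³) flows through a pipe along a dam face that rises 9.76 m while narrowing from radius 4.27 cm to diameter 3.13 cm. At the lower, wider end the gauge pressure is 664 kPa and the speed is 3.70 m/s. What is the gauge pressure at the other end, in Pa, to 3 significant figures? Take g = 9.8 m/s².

P₂ = 284000 Pa

By continuity, v₂ = v₁·A₁/A₂ = 3.70·(57.3/7.69) = 27.5 m/s.
Bernoulli: P₁ + ½ρv₁² + ρg h₁ = P₂ + ½ρv₂² + ρg h₂, so P₂ = P₁ + ½ρ(v₁² − v₂²) − ρg(h₂ − h₁).
P₂ = 664000 + ½·812·(3.70² − 27.5²) − 812·9.8·(+9.76) = 664000 + (-302000) − (77700) = 284000 Pa.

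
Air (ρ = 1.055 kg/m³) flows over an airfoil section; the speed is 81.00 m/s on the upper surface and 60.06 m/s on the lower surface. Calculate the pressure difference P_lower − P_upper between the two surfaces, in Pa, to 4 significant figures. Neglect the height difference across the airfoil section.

Bernoulli (same height): P_lower − P_upper = ½ρ(v_upper² − v_lower²).
ΔP = ½·1.055·(81.00² − 60.06²) = 1558 Pa.

1558 Pa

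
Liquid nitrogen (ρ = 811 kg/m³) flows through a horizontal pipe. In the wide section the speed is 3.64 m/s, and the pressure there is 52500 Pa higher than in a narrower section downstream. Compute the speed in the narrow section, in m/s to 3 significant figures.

With h₁ = h₂, rearranging Bernoulli gives v₂ = √(v₁² + 2ΔP/ρ).
v₂ = √(3.64² + 2·52500/811) = √(13.2 + 129) = 11.9 m/s.

v₂ ≈ 11.9 m/s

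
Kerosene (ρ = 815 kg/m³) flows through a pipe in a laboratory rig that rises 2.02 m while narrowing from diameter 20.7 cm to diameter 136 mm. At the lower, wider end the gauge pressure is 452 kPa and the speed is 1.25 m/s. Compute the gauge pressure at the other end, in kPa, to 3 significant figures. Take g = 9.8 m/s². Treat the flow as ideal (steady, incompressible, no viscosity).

The volume flow rate is constant, so v₂ = (A₁/A₂)v₁ = (337/145)·1.25 = 2.90 m/s.
Bernoulli: P₁ + ½ρv₁² + ρg h₁ = P₂ + ½ρv₂² + ρg h₂, so P₂ = P₁ + ½ρ(v₁² − v₂²) − ρg(h₂ − h₁).
P₂ = 452000 + ½·815·(1.25² − 2.90²) − 815·9.8·(+2.02) = 452000 + (-2780) − (16100) = 433000 Pa.

P₂ ≈ 433 kPa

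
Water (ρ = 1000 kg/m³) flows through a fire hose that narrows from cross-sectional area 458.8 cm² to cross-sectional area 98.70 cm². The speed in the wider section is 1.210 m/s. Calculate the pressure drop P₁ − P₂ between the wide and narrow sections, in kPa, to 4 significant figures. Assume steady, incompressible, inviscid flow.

ΔP ≈ 15.09 kPa

The volume flow rate is constant, so v₂ = (A₁/A₂)v₁ = (458.8/98.70)·1.210 = 5.625 m/s.
Along the horizontal streamline, P + ½ρv² is constant.
P₁ − P₂ = ½·1000·(5.625² − 1.210²) = ½·1000·30.17 = 15090 Pa.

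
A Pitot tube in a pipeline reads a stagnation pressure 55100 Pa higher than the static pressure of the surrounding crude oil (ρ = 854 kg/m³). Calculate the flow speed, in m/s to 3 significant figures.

At the stagnation point the flow is brought to rest, so Bernoulli gives P_stag − P_static = ½ρv².
v = √(2ΔP/ρ) = √(2·55100/854) = 11.4 m/s.

11.4 m/s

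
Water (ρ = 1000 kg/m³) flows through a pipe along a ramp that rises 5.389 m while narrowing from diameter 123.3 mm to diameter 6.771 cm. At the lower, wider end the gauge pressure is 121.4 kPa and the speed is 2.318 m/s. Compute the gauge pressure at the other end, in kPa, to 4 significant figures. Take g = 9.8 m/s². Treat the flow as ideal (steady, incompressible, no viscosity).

41.73 kPa

Continuity gives A₁v₁ = A₂v₂, so v₂ = (119.4 cm²)/(36.01 cm²) × 2.318 m/s = 7.687 m/s.
Bernoulli: P₁ + ½ρv₁² + ρg h₁ = P₂ + ½ρv₂² + ρg h₂, so P₂ = P₁ + ½ρ(v₁² − v₂²) − ρg(h₂ − h₁).
P₂ = 121400 + ½·1000·(2.318² − 7.687²) − 1000·9.8·(+5.389) = 121400 + (-26860) − (52810) = 41730 Pa.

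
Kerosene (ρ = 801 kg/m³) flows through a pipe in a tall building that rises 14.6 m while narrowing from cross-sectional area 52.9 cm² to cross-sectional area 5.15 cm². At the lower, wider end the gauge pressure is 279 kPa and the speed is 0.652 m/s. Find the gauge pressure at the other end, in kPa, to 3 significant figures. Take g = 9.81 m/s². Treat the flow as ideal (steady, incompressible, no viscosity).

P₂ ≈ 146 kPa

Continuity gives A₁v₁ = A₂v₂, so v₂ = (52.9 cm²)/(5.15 cm²) × 0.652 m/s = 6.70 m/s.
Energy conservation along the streamline gives P₂ = P₁ − ½ρ(v₂² − v₁²) − ρg(h₂ − h₁).
P₂ = 279000 + ½·801·(0.652² − 6.70²) − 801·9.81·(+14.6) = 279000 + (-17800) − (115000) = 146000 Pa.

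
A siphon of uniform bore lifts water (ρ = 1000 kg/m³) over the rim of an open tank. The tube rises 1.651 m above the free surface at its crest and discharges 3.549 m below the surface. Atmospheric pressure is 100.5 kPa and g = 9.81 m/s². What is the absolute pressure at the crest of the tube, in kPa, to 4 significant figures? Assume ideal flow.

Bernoulli surface→outlet gives ½v² = g·h_out, so v = √(2·9.81·3.549) = 8.345 m/s.
With constant cross-section the crest speed equals v; applying Bernoulli from the surface up to the crest, P_top = P_atm − ½ρv² − ρg·h_top.
P_top = 100500 − ½·1000·8.345² − 1000·9.81·1.651 = 49490 Pa.

P_top = 49.49 kPa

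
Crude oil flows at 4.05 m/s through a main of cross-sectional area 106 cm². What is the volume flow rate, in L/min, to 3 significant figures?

Q ≈ 2580 L/min

Q = A·v = 0.0106 m² × 4.05 m/s = 0.0429 m³/s.
Converting: 0.0429 m³/s × 60000 = 2580 L/min.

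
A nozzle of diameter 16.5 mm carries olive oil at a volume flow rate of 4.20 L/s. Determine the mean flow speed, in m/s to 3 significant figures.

Q = 4.20 L/s = 0.00420 m³/s.
v = Q/A = 0.00420 / 0.000214 = 19.6 m/s.

v ≈ 19.6 m/s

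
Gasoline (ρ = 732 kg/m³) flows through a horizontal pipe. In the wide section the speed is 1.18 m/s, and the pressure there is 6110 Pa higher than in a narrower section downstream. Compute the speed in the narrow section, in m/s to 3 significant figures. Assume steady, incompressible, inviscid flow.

With h₁ = h₂, rearranging Bernoulli gives v₂ = √(v₁² + 2ΔP/ρ).
v₂ = √(1.18² + 2·6110/732) = √(1.39 + 16.7) = 4.25 m/s.

v₂ ≈ 4.25 m/s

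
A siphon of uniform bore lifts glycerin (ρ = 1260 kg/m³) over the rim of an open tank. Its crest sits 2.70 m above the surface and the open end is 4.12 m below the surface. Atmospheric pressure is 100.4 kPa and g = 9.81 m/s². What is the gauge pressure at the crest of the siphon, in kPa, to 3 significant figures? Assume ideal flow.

The outlet speed comes from Torricelli: v = √(2g·4.12) = 8.99 m/s.
The bore is uniform, so the speed at the crest is the same v. Bernoulli surface→crest: P_atm = P_top + ½ρv² + ρg·h_top.
P_top = 100400 − ½·1260·8.99² − 1260·9.81·2.70 = 16100 Pa. So P_gauge = P_top − P_atm = -84300 Pa.

P_gauge ≈ -84.3 kPa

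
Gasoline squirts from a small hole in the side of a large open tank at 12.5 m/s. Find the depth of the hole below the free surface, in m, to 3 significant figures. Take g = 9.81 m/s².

Inverting v = √(2gh) gives h = v² / 2g.
h = 12.5²/(2·9.81) = 156/19.62 = 7.96 m.

7.96 m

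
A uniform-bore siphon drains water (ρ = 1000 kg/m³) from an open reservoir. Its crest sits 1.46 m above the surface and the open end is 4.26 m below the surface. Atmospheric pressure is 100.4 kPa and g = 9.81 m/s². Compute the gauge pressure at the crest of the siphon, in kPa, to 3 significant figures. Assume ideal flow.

The outlet speed comes from Torricelli: v = √(2g·4.26) = 9.14 m/s.
The bore is uniform, so the speed at the crest is the same v. Bernoulli surface→crest: P_atm = P_top + ½ρv² + ρg·h_top.
P_top = 100400 − ½·1000·9.14² − 1000·9.81·1.46 = 44300 Pa. So P_gauge = P_top − P_atm = -56100 Pa.

-56.1 kPa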